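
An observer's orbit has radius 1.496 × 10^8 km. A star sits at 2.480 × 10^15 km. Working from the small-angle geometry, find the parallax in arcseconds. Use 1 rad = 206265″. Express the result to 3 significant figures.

0.0124 arcsec

θ ≈ B/d = (1.496 × 10^8) / (2.480 × 10^15) = 6.0323 × 10^-8 rad.
In arcseconds: 6.0323 × 10^-8 × 206265 = 0.012443″.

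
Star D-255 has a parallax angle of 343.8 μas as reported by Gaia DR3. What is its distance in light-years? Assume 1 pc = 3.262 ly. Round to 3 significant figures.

p = 343.8 μas = 0.0003438 arcsec.
d = 1/p = 1/0.0003438 = 2908.7 pc.
In light-years: 2908.7 × 3.262 = 9488.2 ly.

9490 light years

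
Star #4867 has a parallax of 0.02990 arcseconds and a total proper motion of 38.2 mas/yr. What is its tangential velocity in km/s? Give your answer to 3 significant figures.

d = 1/p = 1/0.02990″ = 33.445 pc.
μ = 38.2 mas/yr = 0.0382 ″/yr.
v_t = 4.74 × μ × d = 4.74 × 0.0382 × 33.445 = 6.0558 km/s.

6.06 km/s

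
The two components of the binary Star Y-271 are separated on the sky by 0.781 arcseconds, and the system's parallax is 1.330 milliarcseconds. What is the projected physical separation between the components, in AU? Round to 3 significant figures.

d = 1/p = 1/0.001330″ = 751.88 pc.
At distance d (pc), an angle of θ arcsec spans θ·d AU: s = 0.781 × 751.88 = 587.22 AU.

587 AU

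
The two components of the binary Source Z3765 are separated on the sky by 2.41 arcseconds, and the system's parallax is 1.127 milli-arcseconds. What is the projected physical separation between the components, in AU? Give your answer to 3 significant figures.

d = 1/p = 1/0.001127″ = 887.31 pc.
At distance d (pc), an angle of θ arcsec spans θ·d AU: s = 2.41 × 887.31 = 2138.4 AU.

2140 AU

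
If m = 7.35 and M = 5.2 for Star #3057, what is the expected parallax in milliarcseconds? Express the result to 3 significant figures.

37.2 mas

m − M = 7.35 − 5.2 = 2.15.
d = 10^((m−M)/5 + 1) = 10^1.430 = 26.915 pc.
p = 1/d = 1/26.915 = 0.037154 arcsec = 37.154 mas.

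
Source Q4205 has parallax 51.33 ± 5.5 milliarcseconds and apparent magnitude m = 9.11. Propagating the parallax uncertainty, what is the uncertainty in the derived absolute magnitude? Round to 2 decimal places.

M = m − 5 log₁₀ d + 5 = m + 5 log₁₀ p + 5, so ∂M/∂p = 5/(p ln 10).
σ_M = (5/ln 10) · (σ_p/p) = 2.1715 × 5.5/51.33 = 2.1715 × 0.10715 = 0.23268.

σ_M = 0.23 mag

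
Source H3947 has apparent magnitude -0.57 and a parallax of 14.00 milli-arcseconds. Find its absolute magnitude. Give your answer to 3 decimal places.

d = 1/p = 1/0.01400″ = 71.429 pc.
m − M = 5 log₁₀(71.429) − 5 = 9.2694 − 5 = 4.2694.
M = m − (m − M) = -0.57 − 4.2694 = -4.839.

M = -4.839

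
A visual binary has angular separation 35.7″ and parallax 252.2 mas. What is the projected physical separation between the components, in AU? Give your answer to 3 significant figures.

d = 1/p = 1/0.2522″ = 3.9651 pc.
At distance d (pc), an angle of θ arcsec spans θ·d AU: s = 35.7 × 3.9651 = 141.55 AU.

142 AU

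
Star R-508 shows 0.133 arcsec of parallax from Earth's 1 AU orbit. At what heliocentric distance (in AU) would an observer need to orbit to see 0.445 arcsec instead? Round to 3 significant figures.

3.35 AU

Parallax scales linearly with baseline: p ∝ B, so B = p_target / p_Earth × 1 AU.
B = 0.445 / 0.133 = 3.3459 AU.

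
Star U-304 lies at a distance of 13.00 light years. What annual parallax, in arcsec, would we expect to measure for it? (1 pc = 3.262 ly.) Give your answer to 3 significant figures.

d = 13.00 ly ÷ 3.262 = 3.9853 pc.
p = 1/d = 1/3.9853 = 0.25092 arcsec.

0.251 arcsec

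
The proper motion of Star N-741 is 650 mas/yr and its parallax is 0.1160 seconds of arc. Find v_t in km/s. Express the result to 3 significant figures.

d = 1/p = 1/0.1160″ = 8.6207 pc.
μ = 650 mas/yr = 0.650 ″/yr.
v_t = 4.74 × μ × d = 4.74 × 0.650 × 8.6207 = 26.56 km/s.

26.6 km/s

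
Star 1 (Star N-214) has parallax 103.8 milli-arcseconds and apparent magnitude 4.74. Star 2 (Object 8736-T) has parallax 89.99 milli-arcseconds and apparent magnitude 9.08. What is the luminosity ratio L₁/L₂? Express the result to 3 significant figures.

L₁/L₂ = 40.9

d₁ = 1/p₁ = 1/0.1038″ = 9.6339 pc; d₂ = 1/p₂ = 1/0.08999″ = 11.112 pc.
M₁ = m₁ − 5 log₁₀ d₁ + 5 = 4.74 − 4.9190 + 5 = 4.8210.
M₂ = 9.08 − 5.2290 + 5 = 8.8510.
L₁/L₂ = 10^(0.4(M₂ − M₁)) = 10^(0.4 × 4.0300) = 10^1.61200 = 40.926.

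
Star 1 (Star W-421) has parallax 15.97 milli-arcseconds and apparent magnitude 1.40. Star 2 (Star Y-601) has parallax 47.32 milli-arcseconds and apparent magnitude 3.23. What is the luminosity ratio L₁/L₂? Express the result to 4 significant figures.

d₁ = 1/p₁ = 1/0.01597″ = 62.617 pc; d₂ = 1/p₂ = 1/0.04732″ = 21.133 pc.
M₁ = m₁ − 5 log₁₀ d₁ + 5 = 1.40 − 8.9835 + 5 = -2.5835.
M₂ = 3.23 − 6.6248 + 5 = 1.6052.
L₁/L₂ = 10^(0.4(M₂ − M₁)) = 10^(0.4 × 4.1887) = 10^1.67548 = 47.367.

L₁/L₂ = 47.37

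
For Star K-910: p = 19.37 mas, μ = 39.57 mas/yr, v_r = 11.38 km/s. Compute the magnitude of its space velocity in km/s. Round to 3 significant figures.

14.9 km/s

d = 1/p = 1/0.01937″ = 51.626 pc.
μ = 39.57 mas/yr = 0.03957 ″/yr.
v_t = 4.740 μ d = 4.740 × 0.03957 × 51.626 = 9.6831 km/s.
v = √(v_r² + v_t²) = √(11.38² + 9.6831²) = √223.267 = 14.942 km/s.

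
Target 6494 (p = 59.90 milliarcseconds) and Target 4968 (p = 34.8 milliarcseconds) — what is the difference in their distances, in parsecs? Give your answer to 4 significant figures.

12.04 pc

d_A = 1/0.05990″ = 16.694 pc; d_B = 1/0.03480″ = 28.736 pc.
|d_B − d_A| = |28.736 − 16.694| = 12.042 pc.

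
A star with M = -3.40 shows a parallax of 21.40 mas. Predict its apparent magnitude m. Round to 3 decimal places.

d = 1/p = 1/0.02140″ = 46.729 pc.
m − M = 5 log₁₀ d − 5 = 5 log₁₀(46.729) − 5 = 8.3479 − 5 = 3.3479.
m = M + (m − M) = -3.40 + 3.3479 = -0.052.

m = -0.052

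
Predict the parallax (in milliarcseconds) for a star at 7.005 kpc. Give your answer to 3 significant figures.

0.143 mas

d = 7.005 kpc = 7005 pc.
p = 1/d = 1/7005 = 0.00014276 arcsec.
= 0.00014276 × 1000 = 0.14276 mas.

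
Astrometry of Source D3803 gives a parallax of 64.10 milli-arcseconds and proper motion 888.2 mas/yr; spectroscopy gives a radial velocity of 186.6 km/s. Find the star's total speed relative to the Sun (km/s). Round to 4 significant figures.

197.8 km/s

d = 1/p = 1/0.06410″ = 15.601 pc.
μ = 888.2 mas/yr = 0.8882 ″/yr.
v_t = 4.740 μ d = 4.740 × 0.8882 × 15.601 = 65.681 km/s.
v = √(v_r² + v_t²) = √(186.6² + 65.681²) = √39133.6 = 197.82 km/s.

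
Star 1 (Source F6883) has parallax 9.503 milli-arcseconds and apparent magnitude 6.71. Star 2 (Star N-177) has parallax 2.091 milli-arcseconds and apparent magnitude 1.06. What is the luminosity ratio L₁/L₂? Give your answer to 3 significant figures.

L₁/L₂ = 0.000266

d₁ = 1/p₁ = 1/0.009503″ = 105.23 pc; d₂ = 1/p₂ = 1/0.002091″ = 478.24 pc.
M₁ = m₁ − 5 log₁₀ d₁ + 5 = 6.71 − 10.1107 + 5 = 1.5993.
M₂ = 1.06 − 13.3982 + 5 = -7.3382.
L₁/L₂ = 10^(0.4(M₂ − M₁)) = 10^(0.4 × (-8.9375)) = 10^(-3.57500) = 0.00026607.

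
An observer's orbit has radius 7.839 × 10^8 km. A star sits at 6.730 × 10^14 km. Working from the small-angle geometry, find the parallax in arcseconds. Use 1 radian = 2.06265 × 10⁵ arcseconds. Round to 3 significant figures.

0.240 arcsec

θ ≈ B/d = (7.839 × 10^8) / (6.730 × 10^14) = 1.1648 × 10^-6 rad.
In arcseconds: 1.1648 × 10^-6 × 206265 = 0.24026″.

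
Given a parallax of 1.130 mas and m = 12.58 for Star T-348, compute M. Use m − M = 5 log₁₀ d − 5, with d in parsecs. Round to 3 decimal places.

d = 1/p = 1/0.001130″ = 884.96 pc.
m − M = 5 log₁₀(884.96) − 5 = 14.7346 − 5 = 9.7346.
M = m − (m − M) = 12.58 − 9.7346 = 2.845.

M = 2.845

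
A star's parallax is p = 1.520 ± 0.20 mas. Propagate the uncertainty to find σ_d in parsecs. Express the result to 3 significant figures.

d = 1/p, so σ_d = σ_p / p².
σ_d = 0.000200 / (0.001520)² = 0.000200 / 0.0000023104 = 86.565 pc.

86.6 pc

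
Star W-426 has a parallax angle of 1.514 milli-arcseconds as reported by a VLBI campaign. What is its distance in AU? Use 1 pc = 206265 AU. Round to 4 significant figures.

p = 1.514 milli-arcseconds = 0.001514 arcsec.
d = 1/p = 1/0.001514 = 660.5 pc.
In AU: 660.5 × 206265 = 1.3624 × 10^8 AU.

1.362 × 10^8 AU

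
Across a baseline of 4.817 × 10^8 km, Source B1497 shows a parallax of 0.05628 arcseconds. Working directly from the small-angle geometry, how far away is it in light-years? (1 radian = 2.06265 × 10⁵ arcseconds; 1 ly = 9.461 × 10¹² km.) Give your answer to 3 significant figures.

θ = 0.05628″ = 0.05628/206265 = 2.7285 × 10^-7 rad.
d = B/θ = (4.817 × 10^8) / (2.7285 × 10^-7) = 1.7654 × 10^15 km = (1.7654 × 10^15) / (9.461 × 10^12) ly = 186.6 ly.

187 ly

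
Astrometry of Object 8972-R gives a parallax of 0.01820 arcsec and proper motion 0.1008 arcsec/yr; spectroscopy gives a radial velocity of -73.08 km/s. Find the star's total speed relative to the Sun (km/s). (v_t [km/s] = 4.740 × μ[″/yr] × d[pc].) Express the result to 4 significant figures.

d = 1/p = 1/0.01820″ = 54.945 pc.
v_t = 4.740 μ d = 4.740 × 0.1008 × 54.945 = 26.252 km/s.
v = √(v_r² + v_t²) = √((-73.08)² + 26.252²) = √6029.85 = 77.652 km/s.

77.65 km/s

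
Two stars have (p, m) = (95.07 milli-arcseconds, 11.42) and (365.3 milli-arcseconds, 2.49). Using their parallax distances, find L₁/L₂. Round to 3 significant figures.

L₁/L₂ = 0.00396

d₁ = 1/p₁ = 1/0.09507″ = 10.519 pc; d₂ = 1/p₂ = 1/0.3653″ = 2.7375 pc.
M₁ = m₁ − 5 log₁₀ d₁ + 5 = 11.42 − 5.1099 + 5 = 11.3101.
M₂ = 2.49 − 2.1868 + 5 = 5.3032.
L₁/L₂ = 10^(0.4(M₂ − M₁)) = 10^(0.4 × (-6.0069)) = 10^(-2.40276) = 0.0039559.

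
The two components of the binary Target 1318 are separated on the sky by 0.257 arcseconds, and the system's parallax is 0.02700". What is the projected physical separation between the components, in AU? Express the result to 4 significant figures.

d = 1/p = 1/0.02700″ = 37.037 pc.
At distance d (pc), an angle of θ arcsec spans θ·d AU: s = 0.257 × 37.037 = 9.5185 AU.

9.519 AU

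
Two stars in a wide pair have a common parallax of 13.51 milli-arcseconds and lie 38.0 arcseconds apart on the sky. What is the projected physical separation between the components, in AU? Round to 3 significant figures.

d = 1/p = 1/0.01351″ = 74.019 pc.
At distance d (pc), an angle of θ arcsec spans θ·d AU: s = 38.0 × 74.019 = 2812.7 AU.

2810 AU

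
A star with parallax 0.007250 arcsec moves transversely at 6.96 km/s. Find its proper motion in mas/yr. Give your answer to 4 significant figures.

d = 1/p = 1/0.007250″ = 137.93 pc.
μ = v_t / (4.74 d) = 6.96 / (4.74 × 137.93) = 6.96 / 653.79 = 0.010646 ″/yr = 10.646 mas/yr.

10.65 mas/yr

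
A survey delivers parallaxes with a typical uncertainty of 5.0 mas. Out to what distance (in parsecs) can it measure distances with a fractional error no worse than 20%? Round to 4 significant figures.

40.00 pc

σ_d/d = σ_p/p, so the condition is σ_p/p ≤ 0.20, i.e. p ≥ σ_p/0.20.
p_min = 5.0/0.20 = 25 mas = 0.025 arcsec.
d_max = 1/p_min = 1/0.025 = 40 pc.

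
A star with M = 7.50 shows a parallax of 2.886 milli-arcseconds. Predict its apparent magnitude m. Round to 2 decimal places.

m = 15.20

d = 1/p = 1/0.002886″ = 346.5 pc.
m − M = 5 log₁₀ d − 5 = 5 log₁₀(346.5) − 5 = 12.6985 − 5 = 7.6985.
m = M + (m − M) = 7.50 + 7.6985 = 15.20.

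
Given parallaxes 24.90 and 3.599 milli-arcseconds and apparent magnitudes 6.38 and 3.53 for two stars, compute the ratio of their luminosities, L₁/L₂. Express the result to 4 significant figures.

L₁/L₂ = 0.001513

d₁ = 1/p₁ = 1/0.02490″ = 40.161 pc; d₂ = 1/p₂ = 1/0.003599″ = 277.85 pc.
M₁ = m₁ − 5 log₁₀ d₁ + 5 = 6.38 − 8.0190 + 5 = 3.3610.
M₂ = 3.53 − 12.2191 + 5 = -3.6891.
L₁/L₂ = 10^(0.4(M₂ − M₁)) = 10^(0.4 × (-7.0501)) = 10^(-2.82004) = 0.0015134.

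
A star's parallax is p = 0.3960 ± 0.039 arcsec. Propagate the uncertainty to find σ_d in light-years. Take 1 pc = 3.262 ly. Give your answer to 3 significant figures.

0.811 ly

d = 1/p, so σ_d = σ_p / p².
σ_d = 0.0390 / (0.3960)² = 0.0390 / 0.15682 = 0.24869 pc = 0.24869 × 3.262 ly = 0.81123 ly.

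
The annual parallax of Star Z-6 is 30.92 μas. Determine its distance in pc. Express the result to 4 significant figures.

p = 30.92 μas = 0.00003092 arcsec.
d = 1/p = 1/0.00003092 = 32342 pc.

32340 pc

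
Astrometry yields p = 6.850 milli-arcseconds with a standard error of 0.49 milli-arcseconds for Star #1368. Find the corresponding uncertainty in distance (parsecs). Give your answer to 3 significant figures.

10.4 pc

d = 1/p, so σ_d = σ_p / p².
σ_d = 0.000490 / (0.006850)² = 0.000490 / 0.000046923 = 10.443 pc.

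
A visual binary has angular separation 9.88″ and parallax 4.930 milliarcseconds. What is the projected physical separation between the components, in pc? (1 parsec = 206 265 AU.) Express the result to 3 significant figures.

0.00972 pc

d = 1/p = 1/0.004930″ = 202.84 pc.
At distance d (pc), an angle of θ arcsec spans θ·d AU: s = 9.88 × 202.84 = 2004.1 AU.
= 2004.1 / 206265 = 0.0097161 pc.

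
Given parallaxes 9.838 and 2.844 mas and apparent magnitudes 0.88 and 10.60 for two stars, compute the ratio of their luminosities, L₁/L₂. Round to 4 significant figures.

d₁ = 1/p₁ = 1/0.009838″ = 101.65 pc; d₂ = 1/p₂ = 1/0.002844″ = 351.62 pc.
M₁ = m₁ − 5 log₁₀ d₁ + 5 = 0.88 − 10.0355 + 5 = -4.1555.
M₂ = 10.60 − 12.7304 + 5 = 2.8696.
L₁/L₂ = 10^(0.4(M₂ − M₁)) = 10^(0.4 × 7.0251) = 10^2.81004 = 645.71.

L₁/L₂ = 645.7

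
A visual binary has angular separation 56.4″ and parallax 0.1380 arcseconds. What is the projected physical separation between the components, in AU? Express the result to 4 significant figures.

408.7 AU

d = 1/p = 1/0.1380″ = 7.2464 pc.
At distance d (pc), an angle of θ arcsec spans θ·d AU: s = 56.4 × 7.2464 = 408.7 AU.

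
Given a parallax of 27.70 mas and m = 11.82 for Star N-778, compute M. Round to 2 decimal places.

M = 9.03

d = 1/p = 1/0.02770″ = 36.101 pc.
m − M = 5 log₁₀(36.101) − 5 = 7.7876 − 5 = 2.7876.
M = m − (m − M) = 11.82 − 2.7876 = 9.03.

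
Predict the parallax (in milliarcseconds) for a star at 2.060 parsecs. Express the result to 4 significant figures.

p = 1/d = 1/2.06 = 0.48544 arcsec.
= 0.48544 × 1000 = 485.44 mas.

485.4 mas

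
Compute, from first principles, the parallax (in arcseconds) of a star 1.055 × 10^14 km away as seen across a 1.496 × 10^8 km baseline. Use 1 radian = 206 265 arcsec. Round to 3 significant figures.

0.292 arcsec

θ ≈ B/d = (1.496 × 10^8) / (1.055 × 10^14) = 1.4180 × 10^-6 rad.
In arcseconds: 1.4180 × 10^-6 × 206265 = 0.29248″.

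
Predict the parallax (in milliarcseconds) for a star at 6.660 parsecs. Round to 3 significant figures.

150 mas

p = 1/d = 1/6.66 = 0.15015 arcsec.
= 0.15015 × 1000 = 150.15 mas.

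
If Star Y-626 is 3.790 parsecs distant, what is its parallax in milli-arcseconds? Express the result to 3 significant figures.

264 mas

p = 1/d = 1/3.79 = 0.26385 arcsec.
= 0.26385 × 1000 = 263.85 mas.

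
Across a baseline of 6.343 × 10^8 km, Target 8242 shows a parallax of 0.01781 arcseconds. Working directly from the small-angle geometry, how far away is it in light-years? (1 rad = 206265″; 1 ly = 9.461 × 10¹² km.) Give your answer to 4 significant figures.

θ = 0.01781″ = 0.01781/206265 = 8.6345 × 10^-8 rad.
d = B/θ = (6.343 × 10^8) / (8.6345 × 10^-8) = 7.3461 × 10^15 km = (7.3461 × 10^15) / (9.461 × 10^12) ly = 776.46 ly.

776.5 ly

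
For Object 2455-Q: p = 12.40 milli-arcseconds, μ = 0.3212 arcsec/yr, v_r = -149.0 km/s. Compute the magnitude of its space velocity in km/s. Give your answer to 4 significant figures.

193.1 km/s

d = 1/p = 1/0.01240″ = 80.645 pc.
v_t = 4.740 μ d = 4.740 × 0.3212 × 80.645 = 122.78 km/s.
v = √(v_r² + v_t²) = √((-149.0)² + 122.78²) = √37275.9 = 193.07 km/s.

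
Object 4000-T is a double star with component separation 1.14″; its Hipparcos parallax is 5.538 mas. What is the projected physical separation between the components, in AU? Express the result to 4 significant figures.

d = 1/p = 1/0.005538″ = 180.57 pc.
At distance d (pc), an angle of θ arcsec spans θ·d AU: s = 1.14 × 180.57 = 205.85 AU.

205.9 AU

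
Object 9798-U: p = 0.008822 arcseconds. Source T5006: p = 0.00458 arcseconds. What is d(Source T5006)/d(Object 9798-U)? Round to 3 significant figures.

1.93

Since d = 1/p, d_B/d_A = p_A/p_B.
= 0.008822 / 0.00458 = 1.9262.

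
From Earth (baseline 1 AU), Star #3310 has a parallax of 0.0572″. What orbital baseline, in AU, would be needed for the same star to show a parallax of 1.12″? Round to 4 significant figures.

19.58 AU

Parallax scales linearly with baseline: p ∝ B, so B = p_target / p_Earth × 1 AU.
B = 1.12 / 0.0572 = 19.58 AU.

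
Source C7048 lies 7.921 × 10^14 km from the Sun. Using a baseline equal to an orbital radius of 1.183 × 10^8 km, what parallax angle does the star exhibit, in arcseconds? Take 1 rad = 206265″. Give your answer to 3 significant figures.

0.0308 arcsec

θ ≈ B/d = (1.183 × 10^8) / (7.921 × 10^14) = 1.4935 × 10^-7 rad.
In arcseconds: 1.4935 × 10^-7 × 206265 = 0.030806″.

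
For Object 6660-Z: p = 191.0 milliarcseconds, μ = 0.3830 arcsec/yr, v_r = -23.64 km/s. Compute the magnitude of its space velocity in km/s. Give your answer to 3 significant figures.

d = 1/p = 1/0.1910″ = 5.2356 pc.
v_t = 4.740 μ d = 4.740 × 0.3830 × 5.2356 = 9.5048 km/s.
v = √(v_r² + v_t²) = √((-23.64)² + 9.5048²) = √649.191 = 25.479 km/s.

25.5 km/s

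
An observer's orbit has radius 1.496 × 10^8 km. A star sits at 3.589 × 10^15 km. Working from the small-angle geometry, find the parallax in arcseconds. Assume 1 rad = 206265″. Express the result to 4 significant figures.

0.008598 arcsec

θ ≈ B/d = (1.496 × 10^8) / (3.589 × 10^15) = 4.1683 × 10^-8 rad.
In arcseconds: 4.1683 × 10^-8 × 206265 = 0.0085977″.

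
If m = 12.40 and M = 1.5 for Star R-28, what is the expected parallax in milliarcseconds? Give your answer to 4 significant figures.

0.6607 mas

m − M = 12.40 − 1.5 = 10.90.
d = 10^((m−M)/5 + 1) = 10^3.180 = 1513.6 pc.
p = 1/d = 1/1513.6 = 0.00066068 arcsec = 0.66068 mas.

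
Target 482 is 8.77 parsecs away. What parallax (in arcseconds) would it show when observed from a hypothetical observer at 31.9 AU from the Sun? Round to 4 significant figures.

3.637 arcsec

p (arcsec) = B (AU) / d (pc).
p = 31.9 / 8.77 = 3.6374 arcsec.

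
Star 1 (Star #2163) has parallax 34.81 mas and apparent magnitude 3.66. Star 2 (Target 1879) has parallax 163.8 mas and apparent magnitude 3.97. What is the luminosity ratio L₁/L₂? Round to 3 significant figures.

L₁/L₂ = 29.5

d₁ = 1/p₁ = 1/0.03481″ = 28.727 pc; d₂ = 1/p₂ = 1/0.1638″ = 6.105 pc.
M₁ = m₁ − 5 log₁₀ d₁ + 5 = 3.66 − 7.2915 + 5 = 1.3685.
M₂ = 3.97 − 3.9284 + 5 = 5.0416.
L₁/L₂ = 10^(0.4(M₂ − M₁)) = 10^(0.4 × 3.6731) = 10^1.46924 = 29.46.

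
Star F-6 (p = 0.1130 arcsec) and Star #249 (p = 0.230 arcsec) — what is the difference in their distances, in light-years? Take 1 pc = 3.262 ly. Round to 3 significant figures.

d_A = 1/0.1130″ = 8.8496 pc; d_B = 1/0.2300″ = 4.3478 pc.
|d_B − d_A| = |4.3478 − 8.8496| = 4.5018 pc = 4.5018 × 3.262 ly = 14.685 ly.

14.7 ly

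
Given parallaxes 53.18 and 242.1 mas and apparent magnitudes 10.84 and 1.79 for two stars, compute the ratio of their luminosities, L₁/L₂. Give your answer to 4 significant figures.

L₁/L₂ = 0.004972

d₁ = 1/p₁ = 1/0.05318″ = 18.804 pc; d₂ = 1/p₂ = 1/0.2421″ = 4.1305 pc.
M₁ = m₁ − 5 log₁₀ d₁ + 5 = 10.84 − 6.3713 + 5 = 9.4687.
M₂ = 1.79 − 3.0800 + 5 = 3.7100.
L₁/L₂ = 10^(0.4(M₂ − M₁)) = 10^(0.4 × (-5.7587)) = 10^(-2.30348) = 0.0049719.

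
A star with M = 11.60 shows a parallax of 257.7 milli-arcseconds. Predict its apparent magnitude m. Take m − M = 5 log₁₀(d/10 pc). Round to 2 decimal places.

m = 9.54

d = 1/p = 1/0.2577″ = 3.8805 pc.
m − M = 5 log₁₀ d − 5 = 5 log₁₀(3.8805) − 5 = 2.9444 − 5 = -2.0556.
m = M + (m − M) = 11.60 + (-2.0556) = 9.54.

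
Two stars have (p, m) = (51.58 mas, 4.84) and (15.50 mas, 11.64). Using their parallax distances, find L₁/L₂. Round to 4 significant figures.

d₁ = 1/p₁ = 1/0.05158″ = 19.387 pc; d₂ = 1/p₂ = 1/0.01550″ = 64.516 pc.
M₁ = m₁ − 5 log₁₀ d₁ + 5 = 4.84 − 6.4376 + 5 = 3.4024.
M₂ = 11.64 − 9.0483 + 5 = 7.5917.
L₁/L₂ = 10^(0.4(M₂ − M₁)) = 10^(0.4 × 4.1893) = 10^1.67572 = 47.394.

L₁/L₂ = 47.39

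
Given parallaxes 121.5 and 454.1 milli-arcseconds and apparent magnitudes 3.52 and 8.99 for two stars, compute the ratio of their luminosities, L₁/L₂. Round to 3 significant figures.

L₁/L₂ = 2150

d₁ = 1/p₁ = 1/0.1215″ = 8.2305 pc; d₂ = 1/p₂ = 1/0.4541″ = 2.2022 pc.
M₁ = m₁ − 5 log₁₀ d₁ + 5 = 3.52 − 4.5771 + 5 = 3.9429.
M₂ = 8.99 − 1.7143 + 5 = 12.2757.
L₁/L₂ = 10^(0.4(M₂ − M₁)) = 10^(0.4 × 8.3328) = 10^3.33312 = 2153.4.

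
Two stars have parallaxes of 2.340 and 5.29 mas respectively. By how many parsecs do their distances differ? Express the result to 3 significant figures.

d_A = 1/0.002340″ = 427.35 pc; d_B = 1/0.005290″ = 189.04 pc.
|d_B − d_A| = |189.04 − 427.35| = 238.31 pc.

238 pc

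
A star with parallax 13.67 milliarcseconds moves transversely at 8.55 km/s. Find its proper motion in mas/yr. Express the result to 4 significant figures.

d = 1/p = 1/0.01367″ = 73.153 pc.
μ = v_t / (4.74 d) = 8.55 / (4.74 × 73.153) = 8.55 / 346.75 = 0.024658 ″/yr = 24.658 mas/yr.

24.66 mas/yr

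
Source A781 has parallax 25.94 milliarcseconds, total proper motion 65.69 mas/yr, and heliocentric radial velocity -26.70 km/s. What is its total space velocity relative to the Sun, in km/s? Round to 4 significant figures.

d = 1/p = 1/0.02594″ = 38.551 pc.
μ = 65.69 mas/yr = 0.06569 ″/yr.
v_t = 4.740 μ d = 4.740 × 0.06569 × 38.551 = 12.004 km/s.
v = √(v_r² + v_t²) = √((-26.70)² + 12.004²) = √856.986 = 29.274 km/s.

29.27 km/s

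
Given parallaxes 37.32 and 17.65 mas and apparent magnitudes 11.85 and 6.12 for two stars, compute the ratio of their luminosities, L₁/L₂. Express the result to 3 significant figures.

d₁ = 1/p₁ = 1/0.03732″ = 26.795 pc; d₂ = 1/p₂ = 1/0.01765″ = 56.657 pc.
M₁ = m₁ − 5 log₁₀ d₁ + 5 = 11.85 − 7.1403 + 5 = 9.7097.
M₂ = 6.12 − 8.7663 + 5 = 2.3537.
L₁/L₂ = 10^(0.4(M₂ − M₁)) = 10^(0.4 × (-7.3560)) = 10^(-2.94240) = 0.0011418.

L₁/L₂ = 0.00114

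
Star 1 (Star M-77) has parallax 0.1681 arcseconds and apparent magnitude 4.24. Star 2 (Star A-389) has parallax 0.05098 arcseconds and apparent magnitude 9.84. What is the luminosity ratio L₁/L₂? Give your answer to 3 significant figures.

d₁ = 1/p₁ = 1/0.1681″ = 5.9488 pc; d₂ = 1/p₂ = 1/0.05098″ = 19.616 pc.
M₁ = m₁ − 5 log₁₀ d₁ + 5 = 4.24 − 3.8721 + 5 = 5.3679.
M₂ = 9.84 − 6.4631 + 5 = 8.3769.
L₁/L₂ = 10^(0.4(M₂ − M₁)) = 10^(0.4 × 3.0090) = 10^1.20360 = 15.981.

L₁/L₂ = 16.0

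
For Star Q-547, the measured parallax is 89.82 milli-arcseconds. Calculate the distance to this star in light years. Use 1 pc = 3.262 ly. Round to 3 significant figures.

36.3 light years

p = 89.82 milli-arcseconds = 0.08982 arcsec.
d = 1/p = 1/0.08982 = 11.133 pc.
In light-years: 11.133 × 3.262 = 36.316 ly.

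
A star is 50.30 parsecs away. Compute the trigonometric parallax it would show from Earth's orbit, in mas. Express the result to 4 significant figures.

p = 1/d = 1/50.3 = 0.019881 arcsec.
= 0.019881 × 1000 = 19.881 mas.

19.88 mas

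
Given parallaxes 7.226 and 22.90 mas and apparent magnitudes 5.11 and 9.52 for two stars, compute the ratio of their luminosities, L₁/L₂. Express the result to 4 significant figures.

L₁/L₂ = 583.3

d₁ = 1/p₁ = 1/0.007226″ = 138.39 pc; d₂ = 1/p₂ = 1/0.02290″ = 43.668 pc.
M₁ = m₁ − 5 log₁₀ d₁ + 5 = 5.11 − 10.7055 + 5 = -0.5955.
M₂ = 9.52 − 8.2008 + 5 = 6.3192.
L₁/L₂ = 10^(0.4(M₂ − M₁)) = 10^(0.4 × 6.9147) = 10^2.76588 = 583.28.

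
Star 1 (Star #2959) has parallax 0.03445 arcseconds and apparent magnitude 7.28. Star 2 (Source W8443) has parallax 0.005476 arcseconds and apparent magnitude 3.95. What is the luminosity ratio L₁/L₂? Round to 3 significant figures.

d₁ = 1/p₁ = 1/0.03445″ = 29.028 pc; d₂ = 1/p₂ = 1/0.005476″ = 182.62 pc.
M₁ = m₁ − 5 log₁₀ d₁ + 5 = 7.28 − 7.3141 + 5 = 4.9659.
M₂ = 3.95 − 11.3077 + 5 = -2.3577.
L₁/L₂ = 10^(0.4(M₂ − M₁)) = 10^(0.4 × (-7.3236)) = 10^(-2.92944) = 0.0011764.

L₁/L₂ = 0.00118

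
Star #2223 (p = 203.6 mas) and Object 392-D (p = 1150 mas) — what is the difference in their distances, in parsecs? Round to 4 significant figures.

4.042 pc

d_A = 1/0.2036″ = 4.9116 pc; d_B = 1/1.150″ = 0.86957 pc.
|d_B − d_A| = |0.86957 − 4.9116| = 4.042 pc.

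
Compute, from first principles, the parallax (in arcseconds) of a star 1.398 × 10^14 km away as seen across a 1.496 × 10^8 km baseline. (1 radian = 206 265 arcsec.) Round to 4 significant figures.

θ ≈ B/d = (1.496 × 10^8) / (1.398 × 10^14) = 1.0701 × 10^-6 rad.
In arcseconds: 1.0701 × 10^-6 × 206265 = 0.22072″.

0.2207 arcsec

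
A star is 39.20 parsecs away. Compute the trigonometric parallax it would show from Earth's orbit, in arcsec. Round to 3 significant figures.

0.0255 arcsec

p = 1/d = 1/39.2 = 0.02551 arcsec.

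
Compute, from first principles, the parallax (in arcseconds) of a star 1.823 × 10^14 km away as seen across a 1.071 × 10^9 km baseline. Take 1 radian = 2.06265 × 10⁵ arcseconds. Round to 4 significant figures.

1.212 arcsec

θ ≈ B/d = (1.071 × 10^9) / (1.823 × 10^14) = 5.8749 × 10^-6 rad.
In arcseconds: 5.8749 × 10^-6 × 206265 = 1.2118″.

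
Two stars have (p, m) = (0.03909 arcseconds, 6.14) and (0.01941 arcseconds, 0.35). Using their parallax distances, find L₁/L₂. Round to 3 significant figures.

L₁/L₂ = 0.00119

d₁ = 1/p₁ = 1/0.03909″ = 25.582 pc; d₂ = 1/p₂ = 1/0.01941″ = 51.52 pc.
M₁ = m₁ − 5 log₁₀ d₁ + 5 = 6.14 − 7.0397 + 5 = 4.1003.
M₂ = 0.35 − 8.5599 + 5 = -3.2099.
L₁/L₂ = 10^(0.4(M₂ − M₁)) = 10^(0.4 × (-7.3102)) = 10^(-2.92408) = 0.001191.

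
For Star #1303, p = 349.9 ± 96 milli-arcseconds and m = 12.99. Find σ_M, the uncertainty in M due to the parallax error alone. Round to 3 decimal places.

M = m − 5 log₁₀ d + 5 = m + 5 log₁₀ p + 5, so ∂M/∂p = 5/(p ln 10).
σ_M = (5/ln 10) · (σ_p/p) = 2.1715 × 96/349.9 = 2.1715 × 0.27436 = 0.59577.

σ_M = 0.596 mag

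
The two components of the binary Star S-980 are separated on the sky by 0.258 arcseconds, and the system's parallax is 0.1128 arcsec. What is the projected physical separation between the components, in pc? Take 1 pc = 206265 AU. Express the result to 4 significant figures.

1.109 × 10^-5 pc

d = 1/p = 1/0.1128″ = 8.8652 pc.
At distance d (pc), an angle of θ arcsec spans θ·d AU: s = 0.258 × 8.8652 = 2.2872 AU.
= 2.2872 / 206265 = 1.1089 × 10^-5 pc.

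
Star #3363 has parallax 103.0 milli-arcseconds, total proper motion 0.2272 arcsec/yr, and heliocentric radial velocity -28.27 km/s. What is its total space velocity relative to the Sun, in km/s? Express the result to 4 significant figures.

d = 1/p = 1/0.1030″ = 9.7087 pc.
v_t = 4.740 μ d = 4.740 × 0.2272 × 9.7087 = 10.456 km/s.
v = √(v_r² + v_t²) = √((-28.27)² + 10.456²) = √908.521 = 30.142 km/s.

30.14 km/s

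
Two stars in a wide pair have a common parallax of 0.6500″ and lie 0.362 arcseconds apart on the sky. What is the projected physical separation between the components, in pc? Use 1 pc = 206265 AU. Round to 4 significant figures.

d = 1/p = 1/0.6500″ = 1.5385 pc.
At distance d (pc), an angle of θ arcsec spans θ·d AU: s = 0.362 × 1.5385 = 0.55694 AU.
= 0.55694 / 206265 = 2.7001 × 10^-6 pc.

2.700 × 10^-6 pc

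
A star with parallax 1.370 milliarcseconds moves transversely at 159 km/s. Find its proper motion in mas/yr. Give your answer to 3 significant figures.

d = 1/p = 1/0.001370″ = 729.93 pc.
μ = v_t / (4.74 d) = 159 / (4.74 × 729.93) = 159 / 3459.9 = 0.045955 ″/yr = 45.955 mas/yr.

46.0 mas/yr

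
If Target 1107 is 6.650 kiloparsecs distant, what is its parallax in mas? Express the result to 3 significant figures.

0.150 mas

d = 6.650 kpc = 6650 pc.
p = 1/d = 1/6650 = 0.00015038 arcsec.
= 0.00015038 × 1000 = 0.15038 mas.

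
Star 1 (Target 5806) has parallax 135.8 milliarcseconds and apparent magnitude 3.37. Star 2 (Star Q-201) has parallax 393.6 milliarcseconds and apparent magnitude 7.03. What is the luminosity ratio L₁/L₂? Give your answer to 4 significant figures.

d₁ = 1/p₁ = 1/0.1358″ = 7.3638 pc; d₂ = 1/p₂ = 1/0.3936″ = 2.5407 pc.
M₁ = m₁ − 5 log₁₀ d₁ + 5 = 3.37 − 4.3355 + 5 = 4.0345.
M₂ = 7.03 − 2.0248 + 5 = 10.0052.
L₁/L₂ = 10^(0.4(M₂ − M₁)) = 10^(0.4 × 5.9707) = 10^2.38828 = 244.5.

L₁/L₂ = 244.5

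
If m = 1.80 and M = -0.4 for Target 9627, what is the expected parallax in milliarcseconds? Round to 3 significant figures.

36.3 mas

m − M = 1.80 − (-0.4) = 2.20.
d = 10^((m−M)/5 + 1) = 10^1.440 = 27.542 pc.
p = 1/d = 1/27.542 = 0.036308 arcsec = 36.308 mas.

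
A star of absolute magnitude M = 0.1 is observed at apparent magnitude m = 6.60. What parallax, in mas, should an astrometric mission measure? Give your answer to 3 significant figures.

m − M = 6.60 − 0.1 = 6.50.
d = 10^((m−M)/5 + 1) = 10^2.300 = 199.53 pc.
p = 1/d = 1/199.53 = 0.0050118 arcsec = 5.0118 mas.

5.01 mas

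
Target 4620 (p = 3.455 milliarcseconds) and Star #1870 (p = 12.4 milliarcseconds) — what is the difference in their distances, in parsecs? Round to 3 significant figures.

d_A = 1/0.003455″ = 289.44 pc; d_B = 1/0.01240″ = 80.645 pc.
|d_B − d_A| = |80.645 − 289.44| = 208.8 pc.

209 pc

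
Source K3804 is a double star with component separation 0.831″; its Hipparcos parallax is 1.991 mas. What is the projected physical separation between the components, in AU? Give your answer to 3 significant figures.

d = 1/p = 1/0.001991″ = 502.26 pc.
At distance d (pc), an angle of θ arcsec spans θ·d AU: s = 0.831 × 502.26 = 417.38 AU.

417 AU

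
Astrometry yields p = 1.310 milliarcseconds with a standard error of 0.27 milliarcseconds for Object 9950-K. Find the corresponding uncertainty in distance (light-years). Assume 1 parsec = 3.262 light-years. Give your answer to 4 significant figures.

513.2 ly

d = 1/p, so σ_d = σ_p / p².
σ_d = 0.000270 / (0.001310)² = 0.000270 / 0.0000017161 = 157.33 pc = 157.33 × 3.262 ly = 513.21 ly.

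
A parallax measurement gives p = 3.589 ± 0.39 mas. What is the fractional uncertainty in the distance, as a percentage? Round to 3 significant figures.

10.9%

For d = 1/p, |σ_d/d| = |σ_p/p|.
σ_p/p = 0.39 / 3.589 = 0.10867 = 10.867%.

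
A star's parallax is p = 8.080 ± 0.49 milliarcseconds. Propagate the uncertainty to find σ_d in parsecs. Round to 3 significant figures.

d = 1/p, so σ_d = σ_p / p².
σ_d = 0.000490 / (0.008080)² = 0.000490 / 0.000065286 = 7.5054 pc.

7.51 pc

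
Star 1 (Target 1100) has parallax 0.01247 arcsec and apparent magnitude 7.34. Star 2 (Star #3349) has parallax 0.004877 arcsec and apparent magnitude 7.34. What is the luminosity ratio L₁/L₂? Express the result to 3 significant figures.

L₁/L₂ = 0.153

d₁ = 1/p₁ = 1/0.01247″ = 80.192 pc; d₂ = 1/p₂ = 1/0.004877″ = 205.04 pc.
M₁ = m₁ − 5 log₁₀ d₁ + 5 = 7.34 − 9.5207 + 5 = 2.8193.
M₂ = 7.34 − 11.5592 + 5 = 0.7808.
L₁/L₂ = 10^(0.4(M₂ − M₁)) = 10^(0.4 × (-2.0385)) = 10^(-0.81540) = 0.15297.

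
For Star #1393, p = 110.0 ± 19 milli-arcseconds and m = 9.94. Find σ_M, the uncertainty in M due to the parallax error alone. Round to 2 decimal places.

σ_M = 0.38 mag

M = m − 5 log₁₀ d + 5 = m + 5 log₁₀ p + 5, so ∂M/∂p = 5/(p ln 10).
σ_M = (5/ln 10) · (σ_p/p) = 2.1715 × 19/110.0 = 2.1715 × 0.17273 = 0.37508.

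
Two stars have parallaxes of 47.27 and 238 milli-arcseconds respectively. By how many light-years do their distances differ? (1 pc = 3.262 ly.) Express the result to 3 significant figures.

55.3 ly

d_A = 1/0.04727″ = 21.155 pc; d_B = 1/0.2380″ = 4.2017 pc.
|d_B − d_A| = |4.2017 − 21.155| = 16.953 pc = 16.953 × 3.262 ly = 55.301 ly.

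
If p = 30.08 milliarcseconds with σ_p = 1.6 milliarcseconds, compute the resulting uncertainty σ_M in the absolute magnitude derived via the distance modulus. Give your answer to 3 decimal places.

M = m − 5 log₁₀ d + 5 = m + 5 log₁₀ p + 5, so ∂M/∂p = 5/(p ln 10).
σ_M = (5/ln 10) · (σ_p/p) = 2.1715 × 1.6/30.08 = 2.1715 × 0.053191 = 0.1155.

σ_M = 0.116 mag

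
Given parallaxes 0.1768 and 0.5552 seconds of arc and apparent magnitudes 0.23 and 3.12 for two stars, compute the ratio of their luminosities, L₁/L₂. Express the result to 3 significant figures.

d₁ = 1/p₁ = 1/0.1768″ = 5.6561 pc; d₂ = 1/p₂ = 1/0.5552″ = 1.8012 pc.
M₁ = m₁ − 5 log₁₀ d₁ + 5 = 0.23 − 3.7626 + 5 = 1.4674.
M₂ = 3.12 − 1.2778 + 5 = 6.8422.
L₁/L₂ = 10^(0.4(M₂ − M₁)) = 10^(0.4 × 5.3748) = 10^2.14992 = 141.23.

L₁/L₂ = 141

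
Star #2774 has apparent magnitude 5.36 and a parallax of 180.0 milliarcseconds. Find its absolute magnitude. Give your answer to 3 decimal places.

d = 1/p = 1/0.1800″ = 5.5556 pc.
m − M = 5 log₁₀(5.5556) − 5 = 3.7237 − 5 = -1.2763.
M = m − (m − M) = 5.36 − (-1.2763) = 6.636.

M = 6.636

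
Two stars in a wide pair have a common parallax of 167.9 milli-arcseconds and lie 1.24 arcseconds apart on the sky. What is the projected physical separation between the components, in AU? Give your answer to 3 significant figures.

7.39 AU

d = 1/p = 1/0.1679″ = 5.9559 pc.
At distance d (pc), an angle of θ arcsec spans θ·d AU: s = 1.24 × 5.9559 = 7.3853 AU.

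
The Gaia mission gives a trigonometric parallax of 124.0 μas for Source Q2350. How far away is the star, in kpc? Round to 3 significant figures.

p = 124.0 μas = 0.0001240 arcsec.
d = 1/p = 1/0.0001240 = 8064.5 pc.
= 8.0645 kpc.

8.06 kpc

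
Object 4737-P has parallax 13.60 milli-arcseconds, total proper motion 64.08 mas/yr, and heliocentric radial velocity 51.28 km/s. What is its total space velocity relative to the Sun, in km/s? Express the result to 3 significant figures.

d = 1/p = 1/0.01360″ = 73.529 pc.
μ = 64.08 mas/yr = 0.06408 ″/yr.
v_t = 4.740 μ d = 4.740 × 0.06408 × 73.529 = 22.334 km/s.
v = √(v_r² + v_t²) = √(51.28² + 22.334²) = √3128.45 = 55.933 km/s.

55.9 km/s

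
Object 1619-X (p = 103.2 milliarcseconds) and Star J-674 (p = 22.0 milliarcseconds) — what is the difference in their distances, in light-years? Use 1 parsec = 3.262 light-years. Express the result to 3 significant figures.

117 ly

d_A = 1/0.1032″ = 9.6899 pc; d_B = 1/0.02200″ = 45.455 pc.
|d_B − d_A| = |45.455 − 9.6899| = 35.765 pc = 35.765 × 3.262 ly = 116.67 ly.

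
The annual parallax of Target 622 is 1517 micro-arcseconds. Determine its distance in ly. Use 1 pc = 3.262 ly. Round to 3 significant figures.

p = 1517 micro-arcseconds = 0.001517 arcsec.
d = 1/p = 1/0.001517 = 659.2 pc.
In light-years: 659.2 × 3.262 = 2150.3 ly.

2150 ly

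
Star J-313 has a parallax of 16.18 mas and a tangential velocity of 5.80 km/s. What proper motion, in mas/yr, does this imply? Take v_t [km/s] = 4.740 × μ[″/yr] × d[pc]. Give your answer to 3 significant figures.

d = 1/p = 1/0.01618″ = 61.805 pc.
μ = v_t / (4.74 d) = 5.80 / (4.74 × 61.805) = 5.80 / 292.96 = 0.019798 ″/yr = 19.798 mas/yr.

19.8 mas/yr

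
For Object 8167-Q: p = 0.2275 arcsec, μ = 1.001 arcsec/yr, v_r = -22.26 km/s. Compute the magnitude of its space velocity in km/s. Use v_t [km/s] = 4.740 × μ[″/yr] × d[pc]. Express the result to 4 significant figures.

d = 1/p = 1/0.2275″ = 4.3956 pc.
v_t = 4.740 μ d = 4.740 × 1.001 × 4.3956 = 20.856 km/s.
v = √(v_r² + v_t²) = √((-22.26)² + 20.856²) = √930.48 = 30.504 km/s.

30.50 km/s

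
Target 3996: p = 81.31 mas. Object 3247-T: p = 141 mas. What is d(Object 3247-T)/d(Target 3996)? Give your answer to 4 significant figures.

0.5767

Since d = 1/p, d_B/d_A = p_A/p_B.
= 81.31 / 141 = 0.57667.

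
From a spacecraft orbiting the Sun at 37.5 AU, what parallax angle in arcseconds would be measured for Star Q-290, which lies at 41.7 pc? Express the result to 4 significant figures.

p (arcsec) = B (AU) / d (pc).
p = 37.5 / 41.7 = 0.89928 arcsec.

0.8993 arcsec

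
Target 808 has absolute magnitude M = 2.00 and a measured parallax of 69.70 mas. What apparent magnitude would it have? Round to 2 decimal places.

d = 1/p = 1/0.06970″ = 14.347 pc.
m − M = 5 log₁₀ d − 5 = 5 log₁₀(14.347) − 5 = 5.7838 − 5 = 0.7838.
m = M + (m − M) = 2.00 + 0.7838 = 2.78.

m = 2.78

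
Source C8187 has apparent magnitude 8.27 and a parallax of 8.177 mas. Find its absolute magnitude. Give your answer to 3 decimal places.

M = 2.833

d = 1/p = 1/0.008177″ = 122.29 pc.
m − M = 5 log₁₀(122.29) − 5 = 10.4370 − 5 = 5.4370.
M = m − (m − M) = 8.27 − 5.4370 = 2.833.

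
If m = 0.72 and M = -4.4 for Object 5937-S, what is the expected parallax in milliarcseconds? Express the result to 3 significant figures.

m − M = 0.72 − (-4.4) = 5.12.
d = 10^((m−M)/5 + 1) = 10^2.024 = 105.68 pc.
p = 1/d = 1/105.68 = 0.0094625 arcsec = 9.4625 mas.

9.46 mas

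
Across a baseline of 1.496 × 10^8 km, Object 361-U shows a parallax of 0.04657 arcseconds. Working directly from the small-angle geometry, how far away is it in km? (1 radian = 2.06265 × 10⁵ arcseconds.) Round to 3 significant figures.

6.63 × 10^14 km

θ = 0.04657″ = 0.04657/206265 = 2.2578 × 10^-7 rad.
d = B/θ = (1.496 × 10^8) / (2.2578 × 10^-7) = 6.6259 × 10^14 km.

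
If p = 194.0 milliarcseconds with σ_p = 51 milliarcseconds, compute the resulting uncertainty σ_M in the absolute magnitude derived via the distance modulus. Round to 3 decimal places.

σ_M = 0.571 mag

M = m − 5 log₁₀ d + 5 = m + 5 log₁₀ p + 5, so ∂M/∂p = 5/(p ln 10).
σ_M = (5/ln 10) · (σ_p/p) = 2.1715 × 51/194.0 = 2.1715 × 0.26289 = 0.57087.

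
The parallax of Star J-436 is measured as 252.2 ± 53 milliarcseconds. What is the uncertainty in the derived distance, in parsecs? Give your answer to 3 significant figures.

d = 1/p, so σ_d = σ_p / p².
σ_d = 0.0530 / (0.2522)² = 0.0530 / 0.063605 = 0.83327 pc.

0.833 pc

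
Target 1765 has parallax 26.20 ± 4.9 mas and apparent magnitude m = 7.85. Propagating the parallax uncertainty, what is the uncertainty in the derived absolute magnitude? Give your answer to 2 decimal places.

M = m − 5 log₁₀ d + 5 = m + 5 log₁₀ p + 5, so ∂M/∂p = 5/(p ln 10).
σ_M = (5/ln 10) · (σ_p/p) = 2.1715 × 4.9/26.20 = 2.1715 × 0.18702 = 0.40611.

σ_M = 0.41 mag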